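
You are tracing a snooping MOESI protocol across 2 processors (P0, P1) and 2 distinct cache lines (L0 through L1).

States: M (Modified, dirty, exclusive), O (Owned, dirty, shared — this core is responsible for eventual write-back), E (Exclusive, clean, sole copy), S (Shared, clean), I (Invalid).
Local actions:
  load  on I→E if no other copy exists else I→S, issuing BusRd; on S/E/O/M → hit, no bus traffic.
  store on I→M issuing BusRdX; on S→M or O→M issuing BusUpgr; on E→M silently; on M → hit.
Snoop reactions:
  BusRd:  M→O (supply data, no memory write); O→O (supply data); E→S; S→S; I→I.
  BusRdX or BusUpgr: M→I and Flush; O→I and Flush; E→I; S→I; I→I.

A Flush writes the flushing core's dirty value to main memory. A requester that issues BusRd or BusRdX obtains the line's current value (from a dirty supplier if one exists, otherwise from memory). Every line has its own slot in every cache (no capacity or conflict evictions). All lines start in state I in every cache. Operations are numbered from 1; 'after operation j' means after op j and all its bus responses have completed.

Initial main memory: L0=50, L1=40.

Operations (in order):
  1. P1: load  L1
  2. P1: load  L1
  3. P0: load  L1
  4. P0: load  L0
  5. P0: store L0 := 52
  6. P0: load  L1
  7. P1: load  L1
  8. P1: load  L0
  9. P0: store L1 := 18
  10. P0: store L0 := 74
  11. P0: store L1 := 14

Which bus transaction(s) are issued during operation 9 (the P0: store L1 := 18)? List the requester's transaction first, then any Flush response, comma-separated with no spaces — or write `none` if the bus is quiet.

1. P1: load  L1  bus=[BusRd]  L1: P0=I P1=E  mem[L1]=40
2. P1: load  L1  bus=[-]  L1: P0=I P1=E  mem[L1]=40
3. P0: load  L1  bus=[BusRd]  L1: P0=S P1=S  mem[L1]=40
4. P0: load  L0  bus=[BusRd]  L0: P0=E P1=I  mem[L0]=50
5. P0: store L0 := 52  bus=[-]  L0: P0=M P1=I  mem[L0]=50
6. P0: load  L1  bus=[-]  L1: P0=S P1=S  mem[L1]=40
7. P1: load  L1  bus=[-]  L1: P0=S P1=S  mem[L1]=40
8. P1: load  L0  bus=[BusRd]  L0: P0=O P1=S  mem[L0]=50
9. P0: store L1 := 18  bus=[BusUpgr]  L1: P0=M P1=I  mem[L1]=40
10. P0: store L0 := 74  bus=[BusUpgr]  L0: P0=M P1=I  mem[L0]=50
11. P0: store L1 := 14  bus=[-]  L1: P0=M P1=I  mem[L1]=40

bus = BusUpgr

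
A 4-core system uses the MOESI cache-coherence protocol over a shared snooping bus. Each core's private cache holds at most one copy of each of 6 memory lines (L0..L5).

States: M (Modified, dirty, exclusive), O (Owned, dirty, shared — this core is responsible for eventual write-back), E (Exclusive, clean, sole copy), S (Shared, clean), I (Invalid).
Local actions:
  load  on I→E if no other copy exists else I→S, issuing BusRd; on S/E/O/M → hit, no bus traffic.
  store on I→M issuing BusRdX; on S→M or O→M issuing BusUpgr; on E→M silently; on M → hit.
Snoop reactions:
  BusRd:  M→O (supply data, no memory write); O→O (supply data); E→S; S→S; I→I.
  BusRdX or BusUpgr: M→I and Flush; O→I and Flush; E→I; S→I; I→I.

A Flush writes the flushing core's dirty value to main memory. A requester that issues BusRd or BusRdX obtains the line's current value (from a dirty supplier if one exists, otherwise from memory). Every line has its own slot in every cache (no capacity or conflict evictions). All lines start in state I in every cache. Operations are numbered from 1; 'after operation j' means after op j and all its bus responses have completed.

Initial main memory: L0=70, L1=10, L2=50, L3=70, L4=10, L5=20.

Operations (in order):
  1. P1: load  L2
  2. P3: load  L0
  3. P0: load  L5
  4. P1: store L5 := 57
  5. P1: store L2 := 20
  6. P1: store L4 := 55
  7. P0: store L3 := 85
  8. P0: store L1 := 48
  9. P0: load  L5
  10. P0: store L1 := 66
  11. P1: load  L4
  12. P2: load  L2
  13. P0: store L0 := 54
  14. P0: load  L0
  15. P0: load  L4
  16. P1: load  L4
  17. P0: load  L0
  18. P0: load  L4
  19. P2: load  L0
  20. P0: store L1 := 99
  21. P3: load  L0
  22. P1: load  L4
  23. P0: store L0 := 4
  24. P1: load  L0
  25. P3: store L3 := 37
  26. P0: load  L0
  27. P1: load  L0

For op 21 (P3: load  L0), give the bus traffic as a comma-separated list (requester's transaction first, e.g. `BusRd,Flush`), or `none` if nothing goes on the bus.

  op1 P1: load  L2 → I/E/I/I on L2; bus BusRd; mem=50
  op2 P3: load  L0 → I/I/I/E on L0; bus BusRd; mem=70
  op3 P0: load  L5 → E/I/I/I on L5; bus BusRd; mem=20
  op4 P1: store L5 := 57 → I/M/I/I on L5; bus BusRdX; mem=20
  op5 P1: store L2 := 20 → I/M/I/I on L2; bus (none); mem=50
  op6 P1: store L4 := 55 → I/M/I/I on L4; bus BusRdX; mem=10
  op7 P0: store L3 := 85 → M/I/I/I on L3; bus BusRdX; mem=70
  op8 P0: store L1 := 48 → M/I/I/I on L1; bus BusRdX; mem=10
  op9 P0: load  L5 → S/O/I/I on L5; bus BusRd; mem=20
  op10 P0: store L1 := 66 → M/I/I/I on L1; bus (none); mem=10
  op11 P1: load  L4 → I/M/I/I on L4; bus (none); mem=10
  op12 P2: load  L2 → I/O/S/I on L2; bus BusRd; mem=50
  op13 P0: store L0 := 54 → M/I/I/I on L0; bus BusRdX; mem=70
  op14 P0: load  L0 → M/I/I/I on L0; bus (none); mem=70
  op15 P0: load  L4 → S/O/I/I on L4; bus BusRd; mem=10
  op16 P1: load  L4 → S/O/I/I on L4; bus (none); mem=10
  op17 P0: load  L0 → M/I/I/I on L0; bus (none); mem=70
  op18 P0: load  L4 → S/O/I/I on L4; bus (none); mem=10
  op19 P2: load  L0 → O/I/S/I on L0; bus BusRd; mem=70
  op20 P0: store L1 := 99 → M/I/I/I on L1; bus (none); mem=10
  op21 P3: load  L0 → O/I/S/S on L0; bus BusRd; mem=70
  op22 P1: load  L4 → S/O/I/I on L4; bus (none); mem=10
  op23 P0: store L0 := 4 → M/I/I/I on L0; bus BusUpgr; mem=70
  op24 P1: load  L0 → O/S/I/I on L0; bus BusRd; mem=70
  op25 P3: store L3 := 37 → I/I/I/M on L3; bus BusRdX Flush; mem=85
  op26 P0: load  L0 → O/S/I/I on L0; bus (none); mem=70
  op27 P1: load  L0 → O/S/I/I on L0; bus (none); mem=70

bus = BusRd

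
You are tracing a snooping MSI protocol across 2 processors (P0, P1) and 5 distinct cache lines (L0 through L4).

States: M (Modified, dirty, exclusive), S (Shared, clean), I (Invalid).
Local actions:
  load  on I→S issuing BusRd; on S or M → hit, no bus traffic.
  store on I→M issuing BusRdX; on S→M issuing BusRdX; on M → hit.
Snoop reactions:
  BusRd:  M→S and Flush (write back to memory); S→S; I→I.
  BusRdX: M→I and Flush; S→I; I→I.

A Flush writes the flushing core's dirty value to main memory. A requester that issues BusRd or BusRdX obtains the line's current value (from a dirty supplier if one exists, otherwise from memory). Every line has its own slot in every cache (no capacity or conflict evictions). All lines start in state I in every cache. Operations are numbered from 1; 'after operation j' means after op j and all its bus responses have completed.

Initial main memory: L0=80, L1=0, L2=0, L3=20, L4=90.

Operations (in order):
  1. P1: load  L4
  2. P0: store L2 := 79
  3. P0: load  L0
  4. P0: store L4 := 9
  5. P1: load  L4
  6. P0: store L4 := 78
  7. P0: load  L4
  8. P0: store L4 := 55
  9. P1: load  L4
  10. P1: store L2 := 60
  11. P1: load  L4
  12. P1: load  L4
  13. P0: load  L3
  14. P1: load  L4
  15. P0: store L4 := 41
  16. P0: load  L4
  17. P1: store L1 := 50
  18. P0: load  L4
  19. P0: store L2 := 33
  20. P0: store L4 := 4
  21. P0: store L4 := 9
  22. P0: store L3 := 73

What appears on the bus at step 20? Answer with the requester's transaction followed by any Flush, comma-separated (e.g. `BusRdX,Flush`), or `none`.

[1] P1: load  L4 | P0:I, P1:S(90) | bus: BusRd
[2] P0: store L2 := 79 | P0:M(79), P1:I | bus: BusRdX
[3] P0: load  L0 | P0:S(80), P1:I | bus: BusRd
[4] P0: store L4 := 9 | P0:M(9), P1:I | bus: BusRdX
[5] P1: load  L4 | P0:S(9), P1:S(9) | bus: BusRd,Flush
[6] P0: store L4 := 78 | P0:M(78), P1:I | bus: BusRdX
[7] P0: load  L4 | P0:M(78), P1:I | bus: none
[8] P0: store L4 := 55 | P0:M(55), P1:I | bus: none
[9] P1: load  L4 | P0:S(55), P1:S(55) | bus: BusRd,Flush
[10] P1: store L2 := 60 | P0:I, P1:M(60) | bus: BusRdX,Flush
[11] P1: load  L4 | P0:S(55), P1:S(55) | bus: none
[12] P1: load  L4 | P0:S(55), P1:S(55) | bus: none
[13] P0: load  L3 | P0:S(20), P1:I | bus: BusRd
[14] P1: load  L4 | P0:S(55), P1:S(55) | bus: none
[15] P0: store L4 := 41 | P0:M(41), P1:I | bus: BusRdX
[16] P0: load  L4 | P0:M(41), P1:I | bus: none
[17] P1: store L1 := 50 | P0:I, P1:M(50) | bus: BusRdX
[18] P0: load  L4 | P0:M(41), P1:I | bus: none
[19] P0: store L2 := 33 | P0:M(33), P1:I | bus: BusRdX,Flush
[20] P0: store L4 := 4 | P0:M(4), P1:I | bus: none
[21] P0: store L4 := 9 | P0:M(9), P1:I | bus: none
[22] P0: store L3 := 73 | P0:M(73), P1:I | bus: BusRdX

bus = none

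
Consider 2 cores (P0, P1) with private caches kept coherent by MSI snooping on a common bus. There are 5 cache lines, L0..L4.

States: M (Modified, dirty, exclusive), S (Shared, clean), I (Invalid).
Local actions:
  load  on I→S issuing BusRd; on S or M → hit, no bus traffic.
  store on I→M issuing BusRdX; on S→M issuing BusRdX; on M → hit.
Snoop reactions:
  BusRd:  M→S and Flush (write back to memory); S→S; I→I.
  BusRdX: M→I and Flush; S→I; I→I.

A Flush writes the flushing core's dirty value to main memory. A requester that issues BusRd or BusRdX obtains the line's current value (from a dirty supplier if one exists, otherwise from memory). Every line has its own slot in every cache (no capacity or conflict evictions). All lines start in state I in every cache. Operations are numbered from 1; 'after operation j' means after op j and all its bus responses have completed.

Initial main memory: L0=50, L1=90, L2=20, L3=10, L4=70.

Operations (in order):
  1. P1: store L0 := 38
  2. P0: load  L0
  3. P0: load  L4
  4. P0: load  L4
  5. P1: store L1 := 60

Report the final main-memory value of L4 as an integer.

[1] P1: store L0 := 38 | P0:I, P1:M(38) | bus: BusRdX
[2] P0: load  L0 | P0:S(38), P1:S(38) | bus: BusRd,Flush
[3] P0: load  L4 | P0:S(70), P1:I | bus: BusRd
[4] P0: load  L4 | P0:S(70), P1:I | bus: none
[5] P1: store L1 := 60 | P0:I, P1:M(60) | bus: BusRdX

memory[L4] = 70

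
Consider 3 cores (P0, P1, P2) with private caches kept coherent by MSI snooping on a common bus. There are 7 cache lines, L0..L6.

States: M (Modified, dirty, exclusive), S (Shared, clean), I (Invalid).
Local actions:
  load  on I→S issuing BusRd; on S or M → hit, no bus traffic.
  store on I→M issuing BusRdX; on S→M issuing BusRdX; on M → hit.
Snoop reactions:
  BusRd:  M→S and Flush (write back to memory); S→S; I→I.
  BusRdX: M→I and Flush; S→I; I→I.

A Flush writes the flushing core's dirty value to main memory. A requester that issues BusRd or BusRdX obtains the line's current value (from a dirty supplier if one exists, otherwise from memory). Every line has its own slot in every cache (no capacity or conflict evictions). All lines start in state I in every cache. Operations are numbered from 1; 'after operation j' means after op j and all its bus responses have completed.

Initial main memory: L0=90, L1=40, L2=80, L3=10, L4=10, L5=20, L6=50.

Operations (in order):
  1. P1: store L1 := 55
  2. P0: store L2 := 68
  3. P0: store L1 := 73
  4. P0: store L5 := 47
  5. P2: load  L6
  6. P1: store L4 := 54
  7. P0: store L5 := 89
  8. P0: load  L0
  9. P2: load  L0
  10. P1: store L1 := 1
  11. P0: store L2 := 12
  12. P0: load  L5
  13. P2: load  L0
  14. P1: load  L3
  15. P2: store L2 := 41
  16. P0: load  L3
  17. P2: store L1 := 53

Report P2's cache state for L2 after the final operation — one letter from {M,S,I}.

state = M

step 1: P1: store L1 := 55  ⟶  IMI  (L1)  txn=BusRdX  M[L1]=40
step 2: P0: store L2 := 68  ⟶  MII  (L2)  txn=BusRdX  M[L2]=80
step 3: P0: store L1 := 73  ⟶  MII  (L1)  txn=BusRdX+Flush  M[L1]=55
step 4: P0: store L5 := 47  ⟶  MII  (L5)  txn=BusRdX  M[L5]=20
step 5: P2: load  L6  ⟶  IIS  (L6)  txn=BusRd  M[L6]=50
step 6: P1: store L4 := 54  ⟶  IMI  (L4)  txn=BusRdX  M[L4]=10
step 7: P0: store L5 := 89  ⟶  MII  (L5)  txn=∅  M[L5]=20
step 8: P0: load  L0  ⟶  SII  (L0)  txn=BusRd  M[L0]=90
step 9: P2: load  L0  ⟶  SIS  (L0)  txn=BusRd  M[L0]=90
step 10: P1: store L1 := 1  ⟶  IMI  (L1)  txn=BusRdX+Flush  M[L1]=73
step 11: P0: store L2 := 12  ⟶  MII  (L2)  txn=∅  M[L2]=80
step 12: P0: load  L5  ⟶  MII  (L5)  txn=∅  M[L5]=20
step 13: P2: load  L0  ⟶  SIS  (L0)  txn=∅  M[L0]=90
step 14: P1: load  L3  ⟶  ISI  (L3)  txn=BusRd  M[L3]=10
step 15: P2: store L2 := 41  ⟶  IIM  (L2)  txn=BusRdX+Flush  M[L2]=12
step 16: P0: load  L3  ⟶  SSI  (L3)  txn=BusRd  M[L3]=10
step 17: P2: store L1 := 53  ⟶  IIM  (L1)  txn=BusRdX+Flush  M[L1]=1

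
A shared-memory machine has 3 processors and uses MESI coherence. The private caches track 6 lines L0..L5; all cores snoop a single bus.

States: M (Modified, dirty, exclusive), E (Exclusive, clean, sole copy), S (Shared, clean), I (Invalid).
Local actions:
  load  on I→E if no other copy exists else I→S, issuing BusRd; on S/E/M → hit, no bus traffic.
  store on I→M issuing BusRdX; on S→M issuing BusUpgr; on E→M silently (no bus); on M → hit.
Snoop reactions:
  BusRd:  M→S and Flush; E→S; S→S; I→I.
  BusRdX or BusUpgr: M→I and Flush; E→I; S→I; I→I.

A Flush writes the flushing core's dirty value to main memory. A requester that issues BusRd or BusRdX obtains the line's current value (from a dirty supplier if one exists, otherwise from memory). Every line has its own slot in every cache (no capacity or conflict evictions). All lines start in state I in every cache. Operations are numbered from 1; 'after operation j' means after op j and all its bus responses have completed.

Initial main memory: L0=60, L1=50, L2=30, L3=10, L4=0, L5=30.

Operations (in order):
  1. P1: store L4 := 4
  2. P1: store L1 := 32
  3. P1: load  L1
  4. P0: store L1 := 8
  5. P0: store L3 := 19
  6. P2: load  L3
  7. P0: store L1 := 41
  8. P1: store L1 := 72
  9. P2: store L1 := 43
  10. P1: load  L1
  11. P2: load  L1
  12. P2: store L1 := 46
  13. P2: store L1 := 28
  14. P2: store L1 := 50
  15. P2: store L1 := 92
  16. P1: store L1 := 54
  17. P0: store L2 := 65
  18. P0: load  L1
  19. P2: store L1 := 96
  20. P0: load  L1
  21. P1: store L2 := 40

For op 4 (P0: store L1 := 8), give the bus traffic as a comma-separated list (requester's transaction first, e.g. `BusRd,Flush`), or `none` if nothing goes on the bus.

bus = BusRdX,Flush

step 1: P1: store L4 := 4  ⟶  IMI  (L4)  txn=BusRdX  M[L4]=0
step 2: P1: store L1 := 32  ⟶  IMI  (L1)  txn=BusRdX  M[L1]=50
step 3: P1: load  L1  ⟶  IMI  (L1)  txn=∅  M[L1]=50
step 4: P0: store L1 := 8  ⟶  MII  (L1)  txn=BusRdX+Flush  M[L1]=32
step 5: P0: store L3 := 19  ⟶  MII  (L3)  txn=BusRdX  M[L3]=10
step 6: P2: load  L3  ⟶  SIS  (L3)  txn=BusRd+Flush  M[L3]=19
step 7: P0: store L1 := 41  ⟶  MII  (L1)  txn=∅  M[L1]=32
step 8: P1: store L1 := 72  ⟶  IMI  (L1)  txn=BusRdX+Flush  M[L1]=41
step 9: P2: store L1 := 43  ⟶  IIM  (L1)  txn=BusRdX+Flush  M[L1]=72
step 10: P1: load  L1  ⟶  ISS  (L1)  txn=BusRd+Flush  M[L1]=43
step 11: P2: load  L1  ⟶  ISS  (L1)  txn=∅  M[L1]=43
step 12: P2: store L1 := 46  ⟶  IIM  (L1)  txn=BusUpgr  M[L1]=43
step 13: P2: store L1 := 28  ⟶  IIM  (L1)  txn=∅  M[L1]=43
step 14: P2: store L1 := 50  ⟶  IIM  (L1)  txn=∅  M[L1]=43
step 15: P2: store L1 := 92  ⟶  IIM  (L1)  txn=∅  M[L1]=43
step 16: P1: store L1 := 54  ⟶  IMI  (L1)  txn=BusRdX+Flush  M[L1]=92
step 17: P0: store L2 := 65  ⟶  MII  (L2)  txn=BusRdX  M[L2]=30
step 18: P0: load  L1  ⟶  SSI  (L1)  txn=BusRd+Flush  M[L1]=54
step 19: P2: store L1 := 96  ⟶  IIM  (L1)  txn=BusRdX  M[L1]=54
step 20: P0: load  L1  ⟶  SIS  (L1)  txn=BusRd+Flush  M[L1]=96
step 21: P1: store L2 := 40  ⟶  IMI  (L2)  txn=BusRdX+Flush  M[L2]=65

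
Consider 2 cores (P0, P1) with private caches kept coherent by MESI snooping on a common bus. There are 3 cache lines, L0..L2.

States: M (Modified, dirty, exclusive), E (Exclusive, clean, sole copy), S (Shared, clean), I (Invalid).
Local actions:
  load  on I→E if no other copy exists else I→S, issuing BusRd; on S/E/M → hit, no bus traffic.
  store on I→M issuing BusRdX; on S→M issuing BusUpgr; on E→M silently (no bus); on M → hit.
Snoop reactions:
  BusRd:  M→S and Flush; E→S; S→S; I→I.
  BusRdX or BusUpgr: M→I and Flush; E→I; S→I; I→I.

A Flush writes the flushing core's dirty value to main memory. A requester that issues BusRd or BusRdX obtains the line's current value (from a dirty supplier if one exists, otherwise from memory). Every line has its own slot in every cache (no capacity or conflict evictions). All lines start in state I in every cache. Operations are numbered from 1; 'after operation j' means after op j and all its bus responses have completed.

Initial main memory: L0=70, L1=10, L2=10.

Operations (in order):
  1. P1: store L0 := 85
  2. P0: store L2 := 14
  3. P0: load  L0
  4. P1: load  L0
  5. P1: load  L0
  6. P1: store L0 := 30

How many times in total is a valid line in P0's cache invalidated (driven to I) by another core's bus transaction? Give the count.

invalidations = 1

step 1: P1: store L0 := 85  ⟶  IM  (L0)  txn=BusRdX  M[L0]=70
step 2: P0: store L2 := 14  ⟶  MI  (L2)  txn=BusRdX  M[L2]=10
step 3: P0: load  L0  ⟶  SS  (L0)  txn=BusRd+Flush  M[L0]=85
step 4: P1: load  L0  ⟶  SS  (L0)  txn=∅  M[L0]=85
step 5: P1: load  L0  ⟶  SS  (L0)  txn=∅  M[L0]=85
step 6: P1: store L0 := 30  ⟶  IM  (L0)  txn=BusUpgr  M[L0]=85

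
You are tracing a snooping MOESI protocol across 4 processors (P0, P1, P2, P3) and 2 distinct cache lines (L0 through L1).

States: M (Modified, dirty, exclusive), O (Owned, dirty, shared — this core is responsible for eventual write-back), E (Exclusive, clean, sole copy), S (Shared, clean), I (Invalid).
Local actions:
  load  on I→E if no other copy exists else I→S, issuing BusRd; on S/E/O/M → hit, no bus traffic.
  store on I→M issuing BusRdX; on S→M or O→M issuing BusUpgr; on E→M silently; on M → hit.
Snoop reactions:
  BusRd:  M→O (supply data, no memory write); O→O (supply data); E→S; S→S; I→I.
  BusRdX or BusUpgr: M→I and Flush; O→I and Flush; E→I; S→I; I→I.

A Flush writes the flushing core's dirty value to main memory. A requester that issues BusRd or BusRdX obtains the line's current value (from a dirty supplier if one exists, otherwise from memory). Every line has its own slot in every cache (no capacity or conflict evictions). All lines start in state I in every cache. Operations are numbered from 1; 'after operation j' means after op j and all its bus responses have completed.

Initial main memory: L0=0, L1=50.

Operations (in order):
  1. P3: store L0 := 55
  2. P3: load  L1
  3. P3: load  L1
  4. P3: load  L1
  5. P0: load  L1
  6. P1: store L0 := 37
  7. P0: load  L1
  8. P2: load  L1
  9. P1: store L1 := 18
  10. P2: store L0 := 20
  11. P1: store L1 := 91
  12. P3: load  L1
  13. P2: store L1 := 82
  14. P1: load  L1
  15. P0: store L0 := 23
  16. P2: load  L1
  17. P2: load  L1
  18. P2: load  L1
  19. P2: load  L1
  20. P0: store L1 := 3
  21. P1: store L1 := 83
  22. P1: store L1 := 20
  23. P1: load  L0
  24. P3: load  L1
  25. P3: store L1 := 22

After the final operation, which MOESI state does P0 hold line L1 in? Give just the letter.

state = I

[1] P3: store L0 := 55 | P0:I, P1:I, P2:I, P3:M(55) | bus: BusRdX
[2] P3: load  L1 | P0:I, P1:I, P2:I, P3:E(50) | bus: BusRd
[3] P3: load  L1 | P0:I, P1:I, P2:I, P3:E(50) | bus: none
[4] P3: load  L1 | P0:I, P1:I, P2:I, P3:E(50) | bus: none
[5] P0: load  L1 | P0:S(50), P1:I, P2:I, P3:S(50) | bus: BusRd
[6] P1: store L0 := 37 | P0:I, P1:M(37), P2:I, P3:I | bus: BusRdX,Flush
[7] P0: load  L1 | P0:S(50), P1:I, P2:I, P3:S(50) | bus: none
[8] P2: load  L1 | P0:S(50), P1:I, P2:S(50), P3:S(50) | bus: BusRd
[9] P1: store L1 := 18 | P0:I, P1:M(18), P2:I, P3:I | bus: BusRdX
[10] P2: store L0 := 20 | P0:I, P1:I, P2:M(20), P3:I | bus: BusRdX,Flush
[11] P1: store L1 := 91 | P0:I, P1:M(91), P2:I, P3:I | bus: none
[12] P3: load  L1 | P0:I, P1:O(91), P2:I, P3:S(91) | bus: BusRd
[13] P2: store L1 := 82 | P0:I, P1:I, P2:M(82), P3:I | bus: BusRdX,Flush
[14] P1: load  L1 | P0:I, P1:S(82), P2:O(82), P3:I | bus: BusRd
[15] P0: store L0 := 23 | P0:M(23), P1:I, P2:I, P3:I | bus: BusRdX,Flush
[16] P2: load  L1 | P0:I, P1:S(82), P2:O(82), P3:I | bus: none
[17] P2: load  L1 | P0:I, P1:S(82), P2:O(82), P3:I | bus: none
[18] P2: load  L1 | P0:I, P1:S(82), P2:O(82), P3:I | bus: none
[19] P2: load  L1 | P0:I, P1:S(82), P2:O(82), P3:I | bus: none
[20] P0: store L1 := 3 | P0:M(3), P1:I, P2:I, P3:I | bus: BusRdX,Flush
[21] P1: store L1 := 83 | P0:I, P1:M(83), P2:I, P3:I | bus: BusRdX,Flush
[22] P1: store L1 := 20 | P0:I, P1:M(20), P2:I, P3:I | bus: none
[23] P1: load  L0 | P0:O(23), P1:S(23), P2:I, P3:I | bus: BusRd
[24] P3: load  L1 | P0:I, P1:O(20), P2:I, P3:S(20) | bus: BusRd
[25] P3: store L1 := 22 | P0:I, P1:I, P2:I, P3:M(22) | bus: BusUpgr,Flush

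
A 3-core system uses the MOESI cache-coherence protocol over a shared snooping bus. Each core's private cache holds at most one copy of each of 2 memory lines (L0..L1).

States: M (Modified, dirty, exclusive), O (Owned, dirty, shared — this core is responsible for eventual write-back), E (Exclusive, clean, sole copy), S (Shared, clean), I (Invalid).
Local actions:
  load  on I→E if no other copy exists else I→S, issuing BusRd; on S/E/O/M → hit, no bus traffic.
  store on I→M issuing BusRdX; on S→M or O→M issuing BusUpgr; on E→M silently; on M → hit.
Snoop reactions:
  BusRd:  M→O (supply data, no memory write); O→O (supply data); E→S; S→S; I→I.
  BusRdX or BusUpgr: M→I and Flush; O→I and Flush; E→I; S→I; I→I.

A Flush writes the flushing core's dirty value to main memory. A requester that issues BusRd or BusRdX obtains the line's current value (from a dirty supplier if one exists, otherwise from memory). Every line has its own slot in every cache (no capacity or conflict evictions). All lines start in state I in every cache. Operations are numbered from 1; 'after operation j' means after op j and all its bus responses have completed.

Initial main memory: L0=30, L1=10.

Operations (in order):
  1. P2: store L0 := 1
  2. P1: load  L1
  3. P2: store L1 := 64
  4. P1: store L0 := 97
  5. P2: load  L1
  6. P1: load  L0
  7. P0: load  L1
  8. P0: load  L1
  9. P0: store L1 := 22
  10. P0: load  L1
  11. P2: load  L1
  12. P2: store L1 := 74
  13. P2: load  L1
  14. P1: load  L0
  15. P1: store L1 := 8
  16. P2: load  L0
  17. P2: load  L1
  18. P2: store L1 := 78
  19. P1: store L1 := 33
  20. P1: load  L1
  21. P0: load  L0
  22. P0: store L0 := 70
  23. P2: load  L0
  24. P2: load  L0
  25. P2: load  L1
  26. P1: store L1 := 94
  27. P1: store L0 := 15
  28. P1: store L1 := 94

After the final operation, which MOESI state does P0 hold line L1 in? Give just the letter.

state = I

1. P2: store L0 := 1  bus=[BusRdX]  L0: P0=I P1=I P2=M  mem[L0]=30
2. P1: load  L1  bus=[BusRd]  L1: P0=I P1=E P2=I  mem[L1]=10
3. P2: store L1 := 64  bus=[BusRdX]  L1: P0=I P1=I P2=M  mem[L1]=10
4. P1: store L0 := 97  bus=[BusRdX,Flush]  L0: P0=I P1=M P2=I  mem[L0]=1
5. P2: load  L1  bus=[-]  L1: P0=I P1=I P2=M  mem[L1]=10
6. P1: load  L0  bus=[-]  L0: P0=I P1=M P2=I  mem[L0]=1
7. P0: load  L1  bus=[BusRd]  L1: P0=S P1=I P2=O  mem[L1]=10
8. P0: load  L1  bus=[-]  L1: P0=S P1=I P2=O  mem[L1]=10
9. P0: store L1 := 22  bus=[BusUpgr,Flush]  L1: P0=M P1=I P2=I  mem[L1]=64
10. P0: load  L1  bus=[-]  L1: P0=M P1=I P2=I  mem[L1]=64
11. P2: load  L1  bus=[BusRd]  L1: P0=O P1=I P2=S  mem[L1]=64
12. P2: store L1 := 74  bus=[BusUpgr,Flush]  L1: P0=I P1=I P2=M  mem[L1]=22
13. P2: load  L1  bus=[-]  L1: P0=I P1=I P2=M  mem[L1]=22
14. P1: load  L0  bus=[-]  L0: P0=I P1=M P2=I  mem[L0]=1
15. P1: store L1 := 8  bus=[BusRdX,Flush]  L1: P0=I P1=M P2=I  mem[L1]=74
16. P2: load  L0  bus=[BusRd]  L0: P0=I P1=O P2=S  mem[L0]=1
17. P2: load  L1  bus=[BusRd]  L1: P0=I P1=O P2=S  mem[L1]=74
18. P2: store L1 := 78  bus=[BusUpgr,Flush]  L1: P0=I P1=I P2=M  mem[L1]=8
19. P1: store L1 := 33  bus=[BusRdX,Flush]  L1: P0=I P1=M P2=I  mem[L1]=78
20. P1: load  L1  bus=[-]  L1: P0=I P1=M P2=I  mem[L1]=78
21. P0: load  L0  bus=[BusRd]  L0: P0=S P1=O P2=S  mem[L0]=1
22. P0: store L0 := 70  bus=[BusUpgr,Flush]  L0: P0=M P1=I P2=I  mem[L0]=97
23. P2: load  L0  bus=[BusRd]  L0: P0=O P1=I P2=S  mem[L0]=97
24. P2: load  L0  bus=[-]  L0: P0=O P1=I P2=S  mem[L0]=97
25. P2: load  L1  bus=[BusRd]  L1: P0=I P1=O P2=S  mem[L1]=78
26. P1: store L1 := 94  bus=[BusUpgr]  L1: P0=I P1=M P2=I  mem[L1]=78
27. P1: store L0 := 15  bus=[BusRdX,Flush]  L0: P0=I P1=M P2=I  mem[L0]=70
28. P1: store L1 := 94  bus=[-]  L1: P0=I P1=M P2=I  mem[L1]=78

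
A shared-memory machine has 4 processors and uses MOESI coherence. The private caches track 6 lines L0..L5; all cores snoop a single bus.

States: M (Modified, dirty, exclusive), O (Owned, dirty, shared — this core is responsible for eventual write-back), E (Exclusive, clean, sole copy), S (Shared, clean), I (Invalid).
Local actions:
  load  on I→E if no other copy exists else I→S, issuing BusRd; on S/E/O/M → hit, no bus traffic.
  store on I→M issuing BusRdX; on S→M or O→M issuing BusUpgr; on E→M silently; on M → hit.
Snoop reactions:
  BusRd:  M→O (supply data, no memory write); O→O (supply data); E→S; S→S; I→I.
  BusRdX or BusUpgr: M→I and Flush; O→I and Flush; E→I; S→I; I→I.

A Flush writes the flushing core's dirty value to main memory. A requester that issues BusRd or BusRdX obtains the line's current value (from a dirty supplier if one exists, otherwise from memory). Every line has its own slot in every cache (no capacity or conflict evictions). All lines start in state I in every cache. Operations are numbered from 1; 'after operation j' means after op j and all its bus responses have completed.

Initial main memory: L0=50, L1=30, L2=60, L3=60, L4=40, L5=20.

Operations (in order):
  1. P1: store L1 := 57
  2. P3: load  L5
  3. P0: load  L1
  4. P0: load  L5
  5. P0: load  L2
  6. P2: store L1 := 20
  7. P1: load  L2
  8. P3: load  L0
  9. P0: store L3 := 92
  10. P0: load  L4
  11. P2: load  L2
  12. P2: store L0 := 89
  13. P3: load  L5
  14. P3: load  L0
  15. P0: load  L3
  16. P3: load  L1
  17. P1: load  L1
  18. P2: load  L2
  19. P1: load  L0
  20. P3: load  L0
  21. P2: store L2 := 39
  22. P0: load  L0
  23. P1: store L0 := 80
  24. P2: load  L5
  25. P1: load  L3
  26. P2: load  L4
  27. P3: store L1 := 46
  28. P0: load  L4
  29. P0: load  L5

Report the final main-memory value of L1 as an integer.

memory[L1] = 20

1. P1: store L1 := 57  bus=[BusRdX]  L1: P0=I P1=M P2=I P3=I  mem[L1]=30
2. P3: load  L5  bus=[BusRd]  L5: P0=I P1=I P2=I P3=E  mem[L5]=20
3. P0: load  L1  bus=[BusRd]  L1: P0=S P1=O P2=I P3=I  mem[L1]=30
4. P0: load  L5  bus=[BusRd]  L5: P0=S P1=I P2=I P3=S  mem[L5]=20
5. P0: load  L2  bus=[BusRd]  L2: P0=E P1=I P2=I P3=I  mem[L2]=60
6. P2: store L1 := 20  bus=[BusRdX,Flush]  L1: P0=I P1=I P2=M P3=I  mem[L1]=57
7. P1: load  L2  bus=[BusRd]  L2: P0=S P1=S P2=I P3=I  mem[L2]=60
8. P3: load  L0  bus=[BusRd]  L0: P0=I P1=I P2=I P3=E  mem[L0]=50
9. P0: store L3 := 92  bus=[BusRdX]  L3: P0=M P1=I P2=I P3=I  mem[L3]=60
10. P0: load  L4  bus=[BusRd]  L4: P0=E P1=I P2=I P3=I  mem[L4]=40
11. P2: load  L2  bus=[BusRd]  L2: P0=S P1=S P2=S P3=I  mem[L2]=60
12. P2: store L0 := 89  bus=[BusRdX]  L0: P0=I P1=I P2=M P3=I  mem[L0]=50
13. P3: load  L5  bus=[-]  L5: P0=S P1=I P2=I P3=S  mem[L5]=20
14. P3: load  L0  bus=[BusRd]  L0: P0=I P1=I P2=O P3=S  mem[L0]=50
15. P0: load  L3  bus=[-]  L3: P0=M P1=I P2=I P3=I  mem[L3]=60
16. P3: load  L1  bus=[BusRd]  L1: P0=I P1=I P2=O P3=S  mem[L1]=57
17. P1: load  L1  bus=[BusRd]  L1: P0=I P1=S P2=O P3=S  mem[L1]=57
18. P2: load  L2  bus=[-]  L2: P0=S P1=S P2=S P3=I  mem[L2]=60
19. P1: load  L0  bus=[BusRd]  L0: P0=I P1=S P2=O P3=S  mem[L0]=50
20. P3: load  L0  bus=[-]  L0: P0=I P1=S P2=O P3=S  mem[L0]=50
21. P2: store L2 := 39  bus=[BusUpgr]  L2: P0=I P1=I P2=M P3=I  mem[L2]=60
22. P0: load  L0  bus=[BusRd]  L0: P0=S P1=S P2=O P3=S  mem[L0]=50
23. P1: store L0 := 80  bus=[BusUpgr,Flush]  L0: P0=I P1=M P2=I P3=I  mem[L0]=89
24. P2: load  L5  bus=[BusRd]  L5: P0=S P1=I P2=S P3=S  mem[L5]=20
25. P1: load  L3  bus=[BusRd]  L3: P0=O P1=S P2=I P3=I  mem[L3]=60
26. P2: load  L4  bus=[BusRd]  L4: P0=S P1=I P2=S P3=I  mem[L4]=40
27. P3: store L1 := 46  bus=[BusUpgr,Flush]  L1: P0=I P1=I P2=I P3=M  mem[L1]=20
28. P0: load  L4  bus=[-]  L4: P0=S P1=I P2=S P3=I  mem[L4]=40
29. P0: load  L5  bus=[-]  L5: P0=S P1=I P2=S P3=S  mem[L5]=20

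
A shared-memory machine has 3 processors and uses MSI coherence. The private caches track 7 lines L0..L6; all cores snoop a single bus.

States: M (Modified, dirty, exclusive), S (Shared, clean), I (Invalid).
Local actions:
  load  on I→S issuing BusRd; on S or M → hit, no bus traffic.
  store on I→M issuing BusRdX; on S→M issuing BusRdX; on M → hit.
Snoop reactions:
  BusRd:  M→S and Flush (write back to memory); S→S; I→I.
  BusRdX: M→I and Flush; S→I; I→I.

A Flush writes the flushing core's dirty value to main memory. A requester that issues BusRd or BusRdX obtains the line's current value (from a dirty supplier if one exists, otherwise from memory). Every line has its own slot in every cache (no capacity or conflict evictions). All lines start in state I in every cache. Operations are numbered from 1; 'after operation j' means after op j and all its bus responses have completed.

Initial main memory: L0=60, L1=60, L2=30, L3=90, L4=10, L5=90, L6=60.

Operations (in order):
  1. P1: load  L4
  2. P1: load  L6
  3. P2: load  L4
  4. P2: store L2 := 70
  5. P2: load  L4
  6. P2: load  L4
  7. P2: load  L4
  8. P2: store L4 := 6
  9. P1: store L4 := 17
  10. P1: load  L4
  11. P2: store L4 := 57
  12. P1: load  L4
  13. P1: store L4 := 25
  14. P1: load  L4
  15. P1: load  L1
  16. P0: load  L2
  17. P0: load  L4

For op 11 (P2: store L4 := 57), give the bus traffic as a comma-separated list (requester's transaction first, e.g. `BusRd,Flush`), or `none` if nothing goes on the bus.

1. P1: load  L4  bus=[BusRd]  L4: P0=I P1=S P2=I  mem[L4]=10
2. P1: load  L6  bus=[BusRd]  L6: P0=I P1=S P2=I  mem[L6]=60
3. P2: load  L4  bus=[BusRd]  L4: P0=I P1=S P2=S  mem[L4]=10
4. P2: store L2 := 70  bus=[BusRdX]  L2: P0=I P1=I P2=M  mem[L2]=30
5. P2: load  L4  bus=[-]  L4: P0=I P1=S P2=S  mem[L4]=10
6. P2: load  L4  bus=[-]  L4: P0=I P1=S P2=S  mem[L4]=10
7. P2: load  L4  bus=[-]  L4: P0=I P1=S P2=S  mem[L4]=10
8. P2: store L4 := 6  bus=[BusRdX]  L4: P0=I P1=I P2=M  mem[L4]=10
9. P1: store L4 := 17  bus=[BusRdX,Flush]  L4: P0=I P1=M P2=I  mem[L4]=6
10. P1: load  L4  bus=[-]  L4: P0=I P1=M P2=I  mem[L4]=6
11. P2: store L4 := 57  bus=[BusRdX,Flush]  L4: P0=I P1=I P2=M  mem[L4]=17
12. P1: load  L4  bus=[BusRd,Flush]  L4: P0=I P1=S P2=S  mem[L4]=57
13. P1: store L4 := 25  bus=[BusRdX]  L4: P0=I P1=M P2=I  mem[L4]=57
14. P1: load  L4  bus=[-]  L4: P0=I P1=M P2=I  mem[L4]=57
15. P1: load  L1  bus=[BusRd]  L1: P0=I P1=S P2=I  mem[L1]=60
16. P0: load  L2  bus=[BusRd,Flush]  L2: P0=S P1=I P2=S  mem[L2]=70
17. P0: load  L4  bus=[BusRd,Flush]  L4: P0=S P1=S P2=I  mem[L4]=25

bus = BusRdX,Flush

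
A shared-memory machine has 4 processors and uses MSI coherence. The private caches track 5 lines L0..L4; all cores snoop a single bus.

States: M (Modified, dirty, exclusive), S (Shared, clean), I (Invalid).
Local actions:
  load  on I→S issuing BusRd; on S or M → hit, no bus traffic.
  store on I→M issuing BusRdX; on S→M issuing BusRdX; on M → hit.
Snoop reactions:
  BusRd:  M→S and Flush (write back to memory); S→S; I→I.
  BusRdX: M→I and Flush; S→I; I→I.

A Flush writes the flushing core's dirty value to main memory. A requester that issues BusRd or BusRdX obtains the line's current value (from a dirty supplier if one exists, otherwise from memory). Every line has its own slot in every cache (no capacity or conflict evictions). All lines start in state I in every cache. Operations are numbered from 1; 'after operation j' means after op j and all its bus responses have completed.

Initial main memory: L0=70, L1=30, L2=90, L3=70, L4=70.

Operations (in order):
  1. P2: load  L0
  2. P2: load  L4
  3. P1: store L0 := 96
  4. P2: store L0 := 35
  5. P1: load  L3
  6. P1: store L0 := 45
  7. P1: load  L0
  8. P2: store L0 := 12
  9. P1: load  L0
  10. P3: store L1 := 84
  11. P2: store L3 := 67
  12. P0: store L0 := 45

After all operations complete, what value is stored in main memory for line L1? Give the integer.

step 1: P2: load  L0  ⟶  IISI  (L0)  txn=BusRd  M[L0]=70
step 2: P2: load  L4  ⟶  IISI  (L4)  txn=BusRd  M[L4]=70
step 3: P1: store L0 := 96  ⟶  IMII  (L0)  txn=BusRdX  M[L0]=70
step 4: P2: store L0 := 35  ⟶  IIMI  (L0)  txn=BusRdX+Flush  M[L0]=96
step 5: P1: load  L3  ⟶  ISII  (L3)  txn=BusRd  M[L3]=70
step 6: P1: store L0 := 45  ⟶  IMII  (L0)  txn=BusRdX+Flush  M[L0]=35
step 7: P1: load  L0  ⟶  IMII  (L0)  txn=∅  M[L0]=35
step 8: P2: store L0 := 12  ⟶  IIMI  (L0)  txn=BusRdX+Flush  M[L0]=45
step 9: P1: load  L0  ⟶  ISSI  (L0)  txn=BusRd+Flush  M[L0]=12
step 10: P3: store L1 := 84  ⟶  IIIM  (L1)  txn=BusRdX  M[L1]=30
step 11: P2: store L3 := 67  ⟶  IIMI  (L3)  txn=BusRdX  M[L3]=70
step 12: P0: store L0 := 45  ⟶  MIII  (L0)  txn=BusRdX  M[L0]=12

memory[L1] = 30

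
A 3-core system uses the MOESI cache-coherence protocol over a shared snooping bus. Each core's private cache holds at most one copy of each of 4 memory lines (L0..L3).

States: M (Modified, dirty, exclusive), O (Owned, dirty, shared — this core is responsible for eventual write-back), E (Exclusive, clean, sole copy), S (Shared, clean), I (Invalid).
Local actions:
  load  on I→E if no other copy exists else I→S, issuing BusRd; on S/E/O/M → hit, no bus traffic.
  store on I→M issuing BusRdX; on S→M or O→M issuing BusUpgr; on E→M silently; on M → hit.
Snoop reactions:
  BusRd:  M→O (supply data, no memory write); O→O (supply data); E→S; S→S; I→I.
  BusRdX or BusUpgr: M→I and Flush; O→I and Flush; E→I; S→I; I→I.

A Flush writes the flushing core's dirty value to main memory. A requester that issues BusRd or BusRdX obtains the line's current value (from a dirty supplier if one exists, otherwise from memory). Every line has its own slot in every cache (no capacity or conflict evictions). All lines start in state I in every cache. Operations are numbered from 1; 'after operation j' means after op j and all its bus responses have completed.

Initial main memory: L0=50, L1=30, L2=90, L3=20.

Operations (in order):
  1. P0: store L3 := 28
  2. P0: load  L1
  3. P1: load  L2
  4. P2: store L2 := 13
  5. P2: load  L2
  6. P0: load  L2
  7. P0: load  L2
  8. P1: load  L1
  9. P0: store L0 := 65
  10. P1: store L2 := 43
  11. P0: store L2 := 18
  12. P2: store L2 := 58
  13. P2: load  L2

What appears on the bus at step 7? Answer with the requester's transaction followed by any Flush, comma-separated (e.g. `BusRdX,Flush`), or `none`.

bus = none

[1] P0: store L3 := 28 | P0:M(28), P1:I, P2:I | bus: BusRdX
[2] P0: load  L1 | P0:E(30), P1:I, P2:I | bus: BusRd
[3] P1: load  L2 | P0:I, P1:E(90), P2:I | bus: BusRd
[4] P2: store L2 := 13 | P0:I, P1:I, P2:M(13) | bus: BusRdX
[5] P2: load  L2 | P0:I, P1:I, P2:M(13) | bus: none
[6] P0: load  L2 | P0:S(13), P1:I, P2:O(13) | bus: BusRd
[7] P0: load  L2 | P0:S(13), P1:I, P2:O(13) | bus: none
[8] P1: load  L1 | P0:S(30), P1:S(30), P2:I | bus: BusRd
[9] P0: store L0 := 65 | P0:M(65), P1:I, P2:I | bus: BusRdX
[10] P1: store L2 := 43 | P0:I, P1:M(43), P2:I | bus: BusRdX,Flush
[11] P0: store L2 := 18 | P0:M(18), P1:I, P2:I | bus: BusRdX,Flush
[12] P2: store L2 := 58 | P0:I, P1:I, P2:M(58) | bus: BusRdX,Flush
[13] P2: load  L2 | P0:I, P1:I, P2:M(58) | bus: none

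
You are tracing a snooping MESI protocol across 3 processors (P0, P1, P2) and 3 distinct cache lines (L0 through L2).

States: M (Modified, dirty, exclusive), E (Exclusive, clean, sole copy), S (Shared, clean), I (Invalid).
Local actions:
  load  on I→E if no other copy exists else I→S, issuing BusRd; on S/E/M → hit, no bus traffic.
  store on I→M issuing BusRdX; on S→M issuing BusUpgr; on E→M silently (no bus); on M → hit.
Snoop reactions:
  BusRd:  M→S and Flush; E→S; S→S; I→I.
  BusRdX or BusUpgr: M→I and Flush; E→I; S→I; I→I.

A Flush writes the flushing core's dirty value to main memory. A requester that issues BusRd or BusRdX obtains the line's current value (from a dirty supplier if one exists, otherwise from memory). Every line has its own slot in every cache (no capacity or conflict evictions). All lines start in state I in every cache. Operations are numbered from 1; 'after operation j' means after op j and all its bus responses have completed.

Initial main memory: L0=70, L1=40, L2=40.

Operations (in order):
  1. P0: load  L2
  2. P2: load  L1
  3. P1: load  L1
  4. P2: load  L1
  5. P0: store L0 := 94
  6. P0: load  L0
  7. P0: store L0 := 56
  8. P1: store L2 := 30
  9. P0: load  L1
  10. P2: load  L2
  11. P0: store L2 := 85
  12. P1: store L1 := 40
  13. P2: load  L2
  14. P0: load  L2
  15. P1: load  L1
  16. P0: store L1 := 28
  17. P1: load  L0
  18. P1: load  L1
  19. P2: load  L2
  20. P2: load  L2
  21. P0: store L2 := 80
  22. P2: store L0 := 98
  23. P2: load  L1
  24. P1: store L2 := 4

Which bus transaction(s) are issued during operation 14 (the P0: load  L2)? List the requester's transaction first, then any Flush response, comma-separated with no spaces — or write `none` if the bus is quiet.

bus = none

step 1: P0: load  L2  ⟶  EII  (L2)  txn=BusRd  M[L2]=40
step 2: P2: load  L1  ⟶  IIE  (L1)  txn=BusRd  M[L1]=40
step 3: P1: load  L1  ⟶  ISS  (L1)  txn=BusRd  M[L1]=40
step 4: P2: load  L1  ⟶  ISS  (L1)  txn=∅  M[L1]=40
step 5: P0: store L0 := 94  ⟶  MII  (L0)  txn=BusRdX  M[L0]=70
step 6: P0: load  L0  ⟶  MII  (L0)  txn=∅  M[L0]=70
step 7: P0: store L0 := 56  ⟶  MII  (L0)  txn=∅  M[L0]=70
step 8: P1: store L2 := 30  ⟶  IMI  (L2)  txn=BusRdX  M[L2]=40
step 9: P0: load  L1  ⟶  SSS  (L1)  txn=BusRd  M[L1]=40
step 10: P2: load  L2  ⟶  ISS  (L2)  txn=BusRd+Flush  M[L2]=30
step 11: P0: store L2 := 85  ⟶  MII  (L2)  txn=BusRdX  M[L2]=30
step 12: P1: store L1 := 40  ⟶  IMI  (L1)  txn=BusUpgr  M[L1]=40
step 13: P2: load  L2  ⟶  SIS  (L2)  txn=BusRd+Flush  M[L2]=85
step 14: P0: load  L2  ⟶  SIS  (L2)  txn=∅  M[L2]=85
step 15: P1: load  L1  ⟶  IMI  (L1)  txn=∅  M[L1]=40
step 16: P0: store L1 := 28  ⟶  MII  (L1)  txn=BusRdX+Flush  M[L1]=40
step 17: P1: load  L0  ⟶  SSI  (L0)  txn=BusRd+Flush  M[L0]=56
step 18: P1: load  L1  ⟶  SSI  (L1)  txn=BusRd+Flush  M[L1]=28
step 19: P2: load  L2  ⟶  SIS  (L2)  txn=∅  M[L2]=85
step 20: P2: load  L2  ⟶  SIS  (L2)  txn=∅  M[L2]=85
step 21: P0: store L2 := 80  ⟶  MII  (L2)  txn=BusUpgr  M[L2]=85
step 22: P2: store L0 := 98  ⟶  IIM  (L0)  txn=BusRdX  M[L0]=56
step 23: P2: load  L1  ⟶  SSS  (L1)  txn=BusRd  M[L1]=28
step 24: P1: store L2 := 4  ⟶  IMI  (L2)  txn=BusRdX+Flush  M[L2]=80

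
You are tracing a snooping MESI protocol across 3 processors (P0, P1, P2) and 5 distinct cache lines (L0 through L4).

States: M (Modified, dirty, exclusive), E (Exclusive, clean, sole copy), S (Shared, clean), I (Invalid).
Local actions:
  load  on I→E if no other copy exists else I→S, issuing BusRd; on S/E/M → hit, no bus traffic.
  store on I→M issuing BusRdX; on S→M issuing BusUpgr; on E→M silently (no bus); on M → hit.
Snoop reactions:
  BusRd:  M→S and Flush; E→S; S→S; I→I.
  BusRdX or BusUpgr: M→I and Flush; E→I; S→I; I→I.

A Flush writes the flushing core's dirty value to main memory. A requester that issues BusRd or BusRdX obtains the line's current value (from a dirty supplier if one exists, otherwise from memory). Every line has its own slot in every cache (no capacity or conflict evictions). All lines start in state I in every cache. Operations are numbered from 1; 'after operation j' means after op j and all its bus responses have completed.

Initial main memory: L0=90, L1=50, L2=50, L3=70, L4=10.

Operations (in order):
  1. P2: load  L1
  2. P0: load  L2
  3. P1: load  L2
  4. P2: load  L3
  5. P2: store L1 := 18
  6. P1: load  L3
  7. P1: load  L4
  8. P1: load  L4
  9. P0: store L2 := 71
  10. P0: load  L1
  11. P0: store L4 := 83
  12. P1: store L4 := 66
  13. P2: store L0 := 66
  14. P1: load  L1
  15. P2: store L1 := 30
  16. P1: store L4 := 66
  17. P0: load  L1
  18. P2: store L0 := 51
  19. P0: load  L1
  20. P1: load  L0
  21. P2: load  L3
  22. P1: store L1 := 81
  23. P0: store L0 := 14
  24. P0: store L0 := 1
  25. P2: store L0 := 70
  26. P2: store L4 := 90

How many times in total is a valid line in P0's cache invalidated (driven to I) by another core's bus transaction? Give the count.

invalidations = 4

[1] P2: load  L1 | P0:I, P1:I, P2:E(50) | bus: BusRd
[2] P0: load  L2 | P0:E(50), P1:I, P2:I | bus: BusRd
[3] P1: load  L2 | P0:S(50), P1:S(50), P2:I | bus: BusRd
[4] P2: load  L3 | P0:I, P1:I, P2:E(70) | bus: BusRd
[5] P2: store L1 := 18 | P0:I, P1:I, P2:M(18) | bus: none
[6] P1: load  L3 | P0:I, P1:S(70), P2:S(70) | bus: BusRd
[7] P1: load  L4 | P0:I, P1:E(10), P2:I | bus: BusRd
[8] P1: load  L4 | P0:I, P1:E(10), P2:I | bus: none
[9] P0: store L2 := 71 | P0:M(71), P1:I, P2:I | bus: BusUpgr
[10] P0: load  L1 | P0:S(18), P1:I, P2:S(18) | bus: BusRd,Flush
[11] P0: store L4 := 83 | P0:M(83), P1:I, P2:I | bus: BusRdX
[12] P1: store L4 := 66 | P0:I, P1:M(66), P2:I | bus: BusRdX,Flush
[13] P2: store L0 := 66 | P0:I, P1:I, P2:M(66) | bus: BusRdX
[14] P1: load  L1 | P0:S(18), P1:S(18), P2:S(18) | bus: BusRd
[15] P2: store L1 := 30 | P0:I, P1:I, P2:M(30) | bus: BusUpgr
[16] P1: store L4 := 66 | P0:I, P1:M(66), P2:I | bus: none
[17] P0: load  L1 | P0:S(30), P1:I, P2:S(30) | bus: BusRd,Flush
[18] P2: store L0 := 51 | P0:I, P1:I, P2:M(51) | bus: none
[19] P0: load  L1 | P0:S(30), P1:I, P2:S(30) | bus: none
[20] P1: load  L0 | P0:I, P1:S(51), P2:S(51) | bus: BusRd,Flush
[21] P2: load  L3 | P0:I, P1:S(70), P2:S(70) | bus: none
[22] P1: store L1 := 81 | P0:I, P1:M(81), P2:I | bus: BusRdX
[23] P0: store L0 := 14 | P0:M(14), P1:I, P2:I | bus: BusRdX
[24] P0: store L0 := 1 | P0:M(1), P1:I, P2:I | bus: none
[25] P2: store L0 := 70 | P0:I, P1:I, P2:M(70) | bus: BusRdX,Flush
[26] P2: store L4 := 90 | P0:I, P1:I, P2:M(90) | bus: BusRdX,Flush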